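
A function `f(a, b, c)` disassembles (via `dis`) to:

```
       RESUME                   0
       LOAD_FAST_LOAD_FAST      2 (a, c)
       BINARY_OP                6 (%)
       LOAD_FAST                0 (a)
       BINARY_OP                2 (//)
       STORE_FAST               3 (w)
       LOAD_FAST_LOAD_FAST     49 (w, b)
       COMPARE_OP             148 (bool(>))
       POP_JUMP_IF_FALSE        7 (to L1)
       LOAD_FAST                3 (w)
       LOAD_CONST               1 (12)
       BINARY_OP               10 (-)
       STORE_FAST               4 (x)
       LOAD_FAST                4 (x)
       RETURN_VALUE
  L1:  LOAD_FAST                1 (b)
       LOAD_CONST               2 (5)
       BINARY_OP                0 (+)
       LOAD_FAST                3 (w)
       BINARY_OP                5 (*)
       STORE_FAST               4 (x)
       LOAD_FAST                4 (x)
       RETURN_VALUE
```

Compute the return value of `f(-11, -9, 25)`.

-14

LOAD_FAST_LOAD_FAST a,c → push -11,25. Stack: [-11, 25]
BINARY_OP % → -11 % 25 = 14. Stack: [14]
LOAD_FAST a → push -11. Stack: [14, -11]
BINARY_OP // → 14 // -11 = -2. Stack: [-2]
STORE_FAST w → w=-2. Stack: []
LOAD_FAST_LOAD_FAST w,b → push -2,-9. Stack: [-2, -9]
COMPARE_OP bool(>) → -2 vs -9 = True. Stack: [True]
POP_JUMP_IF_FALSE → pop True; no jump. Stack: []
LOAD_FAST w → push -2. Stack: [-2]
LOAD_CONST → push 12. Stack: [-2, 12]
BINARY_OP - → -2 - 12 = -14. Stack: [-14]
STORE_FAST x → x=-14. Stack: []
LOAD_FAST x → push -14. Stack: [-14]
RETURN_VALUE → return -14.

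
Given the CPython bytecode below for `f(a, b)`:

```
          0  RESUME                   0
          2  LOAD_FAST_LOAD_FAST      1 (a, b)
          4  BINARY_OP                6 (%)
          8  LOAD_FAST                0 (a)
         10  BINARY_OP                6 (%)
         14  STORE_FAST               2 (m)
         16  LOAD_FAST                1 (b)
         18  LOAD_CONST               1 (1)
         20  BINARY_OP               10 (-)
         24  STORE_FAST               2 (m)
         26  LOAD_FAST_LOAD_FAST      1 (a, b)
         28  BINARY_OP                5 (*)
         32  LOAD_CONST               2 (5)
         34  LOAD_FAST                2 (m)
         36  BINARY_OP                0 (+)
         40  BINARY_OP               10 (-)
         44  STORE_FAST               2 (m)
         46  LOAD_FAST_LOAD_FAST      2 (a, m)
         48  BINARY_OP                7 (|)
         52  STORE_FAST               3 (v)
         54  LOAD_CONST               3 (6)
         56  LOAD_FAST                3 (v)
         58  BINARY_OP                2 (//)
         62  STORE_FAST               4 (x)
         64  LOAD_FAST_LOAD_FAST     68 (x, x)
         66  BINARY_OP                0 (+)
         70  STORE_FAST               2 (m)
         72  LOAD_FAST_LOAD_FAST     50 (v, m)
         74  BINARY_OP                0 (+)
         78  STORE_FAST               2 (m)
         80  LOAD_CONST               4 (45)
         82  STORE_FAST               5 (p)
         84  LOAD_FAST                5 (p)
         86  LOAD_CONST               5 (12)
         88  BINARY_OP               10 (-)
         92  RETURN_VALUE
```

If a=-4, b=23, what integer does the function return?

33

LOAD_FAST_LOAD_FAST a,b → push -4,23. Stack: [-4, 23]
BINARY_OP % → -4 % 23 = 19. Stack: [19]
LOAD_FAST a → push -4. Stack: [19, -4]
BINARY_OP % → 19 % -4 = -1. Stack: [-1]
STORE_FAST m → m=-1. Stack: []
LOAD_FAST b → push 23. Stack: [23]
LOAD_CONST → push 1. Stack: [23, 1]
BINARY_OP - → 23 - 1 = 22. Stack: [22]
STORE_FAST m → m=22. Stack: []
LOAD_FAST_LOAD_FAST a,b → push -4,23. Stack: [-4, 23]
BINARY_OP * → -4 * 23 = -92. Stack: [-92]
LOAD_CONST → push 5. Stack: [-92, 5]
LOAD_FAST m → push 22. Stack: [-92, 5, 22]
BINARY_OP + → 5 + 22 = 27. Stack: [-92, 27]
BINARY_OP - → -92 - 27 = -119. Stack: [-119]
STORE_FAST m → m=-119. Stack: []
LOAD_FAST_LOAD_FAST a,m → push -4,-119. Stack: [-4, -119]
BINARY_OP | → -4 | -119 = -3. Stack: [-3]
STORE_FAST v → v=-3. Stack: []
LOAD_CONST → push 6. Stack: [6]
LOAD_FAST v → push -3. Stack: [6, -3]
BINARY_OP // → 6 // -3 = -2. Stack: [-2]
STORE_FAST x → x=-2. Stack: []
LOAD_FAST_LOAD_FAST x,x → push -2,-2. Stack: [-2, -2]
BINARY_OP + → -2 + -2 = -4. Stack: [-4]
STORE_FAST m → m=-4. Stack: []
LOAD_FAST_LOAD_FAST v,m → push -3,-4. Stack: [-3, -4]
BINARY_OP + → -3 + -4 = -7. Stack: [-7]
STORE_FAST m → m=-7. Stack: []
LOAD_CONST → push 45. Stack: [45]
STORE_FAST p → p=45. Stack: []
LOAD_FAST p → push 45. Stack: [45]
LOAD_CONST → push 12. Stack: [45, 12]
BINARY_OP - → 45 - 12 = 33. Stack: [33]
RETURN_VALUE → return 33.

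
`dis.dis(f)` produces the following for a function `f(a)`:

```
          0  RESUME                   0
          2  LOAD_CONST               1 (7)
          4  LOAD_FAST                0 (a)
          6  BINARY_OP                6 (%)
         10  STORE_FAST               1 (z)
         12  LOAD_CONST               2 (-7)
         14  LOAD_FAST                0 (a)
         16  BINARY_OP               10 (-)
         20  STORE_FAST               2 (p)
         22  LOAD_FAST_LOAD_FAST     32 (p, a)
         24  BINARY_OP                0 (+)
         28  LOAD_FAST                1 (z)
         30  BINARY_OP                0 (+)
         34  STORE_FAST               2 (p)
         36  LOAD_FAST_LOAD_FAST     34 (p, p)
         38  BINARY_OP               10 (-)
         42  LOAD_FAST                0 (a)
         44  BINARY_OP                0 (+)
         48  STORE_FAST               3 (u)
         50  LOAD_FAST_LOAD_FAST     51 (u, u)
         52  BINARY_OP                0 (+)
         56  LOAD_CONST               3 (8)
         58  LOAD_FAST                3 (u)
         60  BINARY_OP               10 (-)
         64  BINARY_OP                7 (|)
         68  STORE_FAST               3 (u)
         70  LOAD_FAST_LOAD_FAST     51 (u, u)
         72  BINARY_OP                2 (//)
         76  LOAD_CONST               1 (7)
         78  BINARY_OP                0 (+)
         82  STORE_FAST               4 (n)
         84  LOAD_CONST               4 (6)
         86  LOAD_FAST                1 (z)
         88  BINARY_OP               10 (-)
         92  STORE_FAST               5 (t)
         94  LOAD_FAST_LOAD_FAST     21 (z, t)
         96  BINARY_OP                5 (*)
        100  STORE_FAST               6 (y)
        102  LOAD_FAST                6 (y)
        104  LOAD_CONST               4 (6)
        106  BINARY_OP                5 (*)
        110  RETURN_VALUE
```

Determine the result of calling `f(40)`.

-42

LOAD_CONST → push 7. Stack: [7]
LOAD_FAST a → push 40. Stack: [7, 40]
BINARY_OP % → 7 % 40 = 7. Stack: [7]
STORE_FAST z → z=7. Stack: []
LOAD_CONST → push -7. Stack: [-7]
LOAD_FAST a → push 40. Stack: [-7, 40]
BINARY_OP - → -7 - 40 = -47. Stack: [-47]
STORE_FAST p → p=-47. Stack: []
LOAD_FAST_LOAD_FAST p,a → push -47,40. Stack: [-47, 40]
BINARY_OP + → -47 + 40 = -7. Stack: [-7]
LOAD_FAST z → push 7. Stack: [-7, 7]
BINARY_OP + → -7 + 7 = 0. Stack: [0]
STORE_FAST p → p=0. Stack: []
LOAD_FAST_LOAD_FAST p,p → push 0,0. Stack: [0, 0]
BINARY_OP - → 0 - 0 = 0. Stack: [0]
LOAD_FAST a → push 40. Stack: [0, 40]
BINARY_OP + → 0 + 40 = 40. Stack: [40]
STORE_FAST u → u=40. Stack: []
LOAD_FAST_LOAD_FAST u,u → push 40,40. Stack: [40, 40]
BINARY_OP + → 40 + 40 = 80. Stack: [80]
LOAD_CONST → push 8. Stack: [80, 8]
LOAD_FAST u → push 40. Stack: [80, 8, 40]
BINARY_OP - → 8 - 40 = -32. Stack: [80, -32]
BINARY_OP | → 80 | -32 = -16. Stack: [-16]
STORE_FAST u → u=-16. Stack: []
LOAD_FAST_LOAD_FAST u,u → push -16,-16. Stack: [-16, -16]
BINARY_OP // → -16 // -16 = 1. Stack: [1]
LOAD_CONST → push 7. Stack: [1, 7]
BINARY_OP + → 1 + 7 = 8. Stack: [8]
STORE_FAST n → n=8. Stack: []
LOAD_CONST → push 6. Stack: [6]
LOAD_FAST z → push 7. Stack: [6, 7]
BINARY_OP - → 6 - 7 = -1. Stack: [-1]
STORE_FAST t → t=-1. Stack: []
LOAD_FAST_LOAD_FAST z,t → push 7,-1. Stack: [7, -1]
BINARY_OP * → 7 * -1 = -7. Stack: [-7]
STORE_FAST y → y=-7. Stack: []
LOAD_FAST y → push -7. Stack: [-7]
LOAD_CONST → push 6. Stack: [-7, 6]
BINARY_OP * → -7 * 6 = -42. Stack: [-42]
RETURN_VALUE → return -42.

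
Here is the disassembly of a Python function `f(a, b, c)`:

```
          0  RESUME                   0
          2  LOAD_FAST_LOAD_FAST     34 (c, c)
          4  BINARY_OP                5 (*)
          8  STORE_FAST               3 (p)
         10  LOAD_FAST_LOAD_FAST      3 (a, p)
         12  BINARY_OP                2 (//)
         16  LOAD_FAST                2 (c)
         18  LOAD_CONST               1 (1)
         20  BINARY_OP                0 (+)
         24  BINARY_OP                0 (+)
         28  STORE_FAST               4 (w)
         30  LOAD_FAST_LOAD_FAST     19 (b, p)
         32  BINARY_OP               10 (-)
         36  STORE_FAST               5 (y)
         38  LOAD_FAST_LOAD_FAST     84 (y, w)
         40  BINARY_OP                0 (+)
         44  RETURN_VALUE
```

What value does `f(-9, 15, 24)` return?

LOAD_FAST_LOAD_FAST c,c → push 24,24. Stack: [24, 24]
BINARY_OP * → 24 * 24 = 576. Stack: [576]
STORE_FAST p → p=576. Stack: []
LOAD_FAST_LOAD_FAST a,p → push -9,576. Stack: [-9, 576]
BINARY_OP // → -9 // 576 = -1. Stack: [-1]
LOAD_FAST c → push 24. Stack: [-1, 24]
LOAD_CONST → push 1. Stack: [-1, 24, 1]
BINARY_OP + → 24 + 1 = 25. Stack: [-1, 25]
BINARY_OP + → -1 + 25 = 24. Stack: [24]
STORE_FAST w → w=24. Stack: []
LOAD_FAST_LOAD_FAST b,p → push 15,576. Stack: [15, 576]
BINARY_OP - → 15 - 576 = -561. Stack: [-561]
STORE_FAST y → y=-561. Stack: []
LOAD_FAST_LOAD_FAST y,w → push -561,24. Stack: [-561, 24]
BINARY_OP + → -561 + 24 = -537. Stack: [-537]
RETURN_VALUE → return -537.

-537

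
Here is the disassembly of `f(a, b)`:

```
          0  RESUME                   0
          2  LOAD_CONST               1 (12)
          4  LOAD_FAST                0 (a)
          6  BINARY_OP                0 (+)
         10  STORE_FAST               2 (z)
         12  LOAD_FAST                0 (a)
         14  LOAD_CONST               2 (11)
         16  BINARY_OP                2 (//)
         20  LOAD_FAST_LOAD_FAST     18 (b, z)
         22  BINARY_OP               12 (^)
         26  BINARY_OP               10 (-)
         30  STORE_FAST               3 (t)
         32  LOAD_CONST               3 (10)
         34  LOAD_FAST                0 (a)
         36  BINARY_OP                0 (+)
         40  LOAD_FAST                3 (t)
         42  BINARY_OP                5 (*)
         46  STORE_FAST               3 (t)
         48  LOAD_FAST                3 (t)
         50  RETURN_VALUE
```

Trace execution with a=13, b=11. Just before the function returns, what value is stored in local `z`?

LOAD_CONST → push 12. Stack: [12]
LOAD_FAST a → push 13. Stack: [12, 13]
BINARY_OP + → 12 + 13 = 25. Stack: [25]
STORE_FAST z → z=25. Stack: []
LOAD_FAST a → push 13. Stack: [13]
LOAD_CONST → push 11. Stack: [13, 11]
BINARY_OP // → 13 // 11 = 1. Stack: [1]
LOAD_FAST_LOAD_FAST b,z → push 11,25. Stack: [1, 11, 25]
BINARY_OP ^ → 11 ^ 25 = 18. Stack: [1, 18]
BINARY_OP - → 1 - 18 = -17. Stack: [-17]
STORE_FAST t → t=-17. Stack: []
LOAD_CONST → push 10. Stack: [10]
LOAD_FAST a → push 13. Stack: [10, 13]
BINARY_OP + → 10 + 13 = 23. Stack: [23]
LOAD_FAST t → push -17. Stack: [23, -17]
BINARY_OP * → 23 * -17 = -391. Stack: [-391]
STORE_FAST t → t=-391. Stack: []
LOAD_FAST t → push -391. Stack: [-391]
RETURN_VALUE → return -391.

25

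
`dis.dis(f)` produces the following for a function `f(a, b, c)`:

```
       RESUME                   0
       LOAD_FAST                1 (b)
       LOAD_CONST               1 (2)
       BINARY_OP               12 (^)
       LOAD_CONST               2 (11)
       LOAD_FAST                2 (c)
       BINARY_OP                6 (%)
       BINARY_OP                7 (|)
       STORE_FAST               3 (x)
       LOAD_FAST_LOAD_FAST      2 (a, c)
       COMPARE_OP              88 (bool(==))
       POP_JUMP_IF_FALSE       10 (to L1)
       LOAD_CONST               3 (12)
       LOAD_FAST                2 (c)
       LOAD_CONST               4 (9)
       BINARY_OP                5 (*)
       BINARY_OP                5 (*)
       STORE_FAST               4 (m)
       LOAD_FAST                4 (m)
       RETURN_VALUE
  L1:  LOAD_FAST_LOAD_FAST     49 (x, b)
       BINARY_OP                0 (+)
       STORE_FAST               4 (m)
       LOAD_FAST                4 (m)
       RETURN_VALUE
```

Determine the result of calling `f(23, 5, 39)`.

LOAD_FAST b → push 5. Stack: [5]
LOAD_CONST → push 2. Stack: [5, 2]
BINARY_OP ^ → 5 ^ 2 = 7. Stack: [7]
LOAD_CONST → push 11. Stack: [7, 11]
LOAD_FAST c → push 39. Stack: [7, 11, 39]
BINARY_OP % → 11 % 39 = 11. Stack: [7, 11]
BINARY_OP | → 7 | 11 = 15. Stack: [15]
STORE_FAST x → x=15. Stack: []
LOAD_FAST_LOAD_FAST a,c → push 23,39. Stack: [23, 39]
COMPARE_OP bool(==) → 23 vs 39 = False. Stack: [False]
POP_JUMP_IF_FALSE → pop False; jump. Stack: []
LOAD_FAST_LOAD_FAST x,b → push 15,5. Stack: [15, 5]
BINARY_OP + → 15 + 5 = 20. Stack: [20]
STORE_FAST m → m=20. Stack: []
LOAD_FAST m → push 20. Stack: [20]
RETURN_VALUE → return 20.

20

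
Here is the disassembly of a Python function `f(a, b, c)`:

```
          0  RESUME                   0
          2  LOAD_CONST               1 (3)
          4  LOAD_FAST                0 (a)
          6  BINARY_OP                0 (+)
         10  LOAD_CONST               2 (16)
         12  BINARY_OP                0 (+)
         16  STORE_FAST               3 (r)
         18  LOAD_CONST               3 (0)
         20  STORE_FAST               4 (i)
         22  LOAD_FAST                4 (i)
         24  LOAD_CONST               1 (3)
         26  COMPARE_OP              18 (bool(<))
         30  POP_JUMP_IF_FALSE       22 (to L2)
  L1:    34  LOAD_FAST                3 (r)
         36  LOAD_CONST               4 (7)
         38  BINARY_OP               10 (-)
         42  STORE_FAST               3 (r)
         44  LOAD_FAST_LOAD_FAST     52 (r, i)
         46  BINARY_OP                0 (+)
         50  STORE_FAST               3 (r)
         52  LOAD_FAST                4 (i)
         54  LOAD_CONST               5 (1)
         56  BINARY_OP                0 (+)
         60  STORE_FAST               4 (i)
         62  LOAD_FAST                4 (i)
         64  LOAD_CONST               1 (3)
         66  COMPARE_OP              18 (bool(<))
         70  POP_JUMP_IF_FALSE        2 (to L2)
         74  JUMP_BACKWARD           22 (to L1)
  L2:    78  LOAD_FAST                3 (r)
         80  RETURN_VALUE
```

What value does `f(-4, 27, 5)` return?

LOAD_CONST → push 3. Stack: [3]
LOAD_FAST a → push -4. Stack: [3, -4]
BINARY_OP + → 3 + -4 = -1. Stack: [-1]
LOAD_CONST → push 16. Stack: [-1, 16]
BINARY_OP + → -1 + 16 = 15. Stack: [15]
STORE_FAST r → r=15. Stack: []
LOAD_CONST → push 0. Stack: [0]
STORE_FAST i → i=0. Stack: []
LOAD_FAST i → push 0. Stack: [0]
LOAD_CONST → push 3. Stack: [0, 3]
COMPARE_OP bool(<) → 0 vs 3 = True. Stack: [True]
POP_JUMP_IF_FALSE → pop True; no jump. Stack: []
LOAD_FAST r → push 15. Stack: [15]
LOAD_CONST → push 7. Stack: [15, 7]
BINARY_OP - → 15 - 7 = 8. Stack: [8]
STORE_FAST r → r=8. Stack: []
LOAD_FAST_LOAD_FAST r,i → push 8,0. Stack: [8, 0]
BINARY_OP + → 8 + 0 = 8. Stack: [8]
STORE_FAST r → r=8. Stack: []
LOAD_FAST i → push 0. Stack: [0]
LOAD_CONST → push 1. Stack: [0, 1]
BINARY_OP + → 0 + 1 = 1. Stack: [1]
STORE_FAST i → i=1. Stack: []
LOAD_FAST i → push 1. Stack: [1]
LOAD_CONST → push 3. Stack: [1, 3]
COMPARE_OP bool(<) → 1 vs 3 = True. Stack: [True]
POP_JUMP_IF_FALSE → pop True; no jump. Stack: []
LOAD_FAST r → push 8. Stack: [8]
LOAD_CONST → push 7. Stack: [8, 7]
BINARY_OP - → 8 - 7 = 1. Stack: [1]
STORE_FAST r → r=1. Stack: []
LOAD_FAST_LOAD_FAST r,i → push 1,1. Stack: [1, 1]
BINARY_OP + → 1 + 1 = 2. Stack: [2]
STORE_FAST r → r=2. Stack: []
LOAD_FAST i → push 1. Stack: [1]
LOAD_CONST → push 1. Stack: [1, 1]
BINARY_OP + → 1 + 1 = 2. Stack: [2]
STORE_FAST i → i=2. Stack: []
LOAD_FAST i → push 2. Stack: [2]
LOAD_CONST → push 3. Stack: [2, 3]
COMPARE_OP bool(<) → 2 vs 3 = True. Stack: [True]
POP_JUMP_IF_FALSE → pop True; no jump. Stack: []
LOAD_FAST r → push 2. Stack: [2]
LOAD_CONST → push 7. Stack: [2, 7]
BINARY_OP - → 2 - 7 = -5. Stack: [-5]
STORE_FAST r → r=-5. Stack: []
LOAD_FAST_LOAD_FAST r,i → push -5,2. Stack: [-5, 2]
BINARY_OP + → -5 + 2 = -3. Stack: [-3]
STORE_FAST r → r=-3. Stack: []
LOAD_FAST i → push 2. Stack: [2]
LOAD_CONST → push 1. Stack: [2, 1]
BINARY_OP + → 2 + 1 = 3. Stack: [3]
STORE_FAST i → i=3. Stack: []
LOAD_FAST i → push 3. Stack: [3]
LOAD_CONST → push 3. Stack: [3, 3]
COMPARE_OP bool(<) → 3 vs 3 = False. Stack: [False]
POP_JUMP_IF_FALSE → pop False; jump. Stack: []
LOAD_FAST r → push -3. Stack: [-3]
RETURN_VALUE → return -3.

-3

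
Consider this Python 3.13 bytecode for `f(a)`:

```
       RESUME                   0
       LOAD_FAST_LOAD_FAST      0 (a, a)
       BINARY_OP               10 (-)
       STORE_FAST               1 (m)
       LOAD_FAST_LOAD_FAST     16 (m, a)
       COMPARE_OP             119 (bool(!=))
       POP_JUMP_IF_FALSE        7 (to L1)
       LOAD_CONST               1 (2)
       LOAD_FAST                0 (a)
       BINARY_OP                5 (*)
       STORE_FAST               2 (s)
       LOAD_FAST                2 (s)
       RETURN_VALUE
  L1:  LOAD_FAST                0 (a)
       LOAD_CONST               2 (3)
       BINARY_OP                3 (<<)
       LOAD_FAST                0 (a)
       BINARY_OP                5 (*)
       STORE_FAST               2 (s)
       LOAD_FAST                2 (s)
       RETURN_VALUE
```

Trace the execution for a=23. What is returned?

LOAD_FAST_LOAD_FAST a,a → push 23,23. Stack: [23, 23]
BINARY_OP - → 23 - 23 = 0. Stack: [0]
STORE_FAST m → m=0. Stack: []
LOAD_FAST_LOAD_FAST m,a → push 0,23. Stack: [0, 23]
COMPARE_OP bool(!=) → 0 vs 23 = True. Stack: [True]
POP_JUMP_IF_FALSE → pop True; no jump. Stack: []
LOAD_CONST → push 2. Stack: [2]
LOAD_FAST a → push 23. Stack: [2, 23]
BINARY_OP * → 2 * 23 = 46. Stack: [46]
STORE_FAST s → s=46. Stack: []
LOAD_FAST s → push 46. Stack: [46]
RETURN_VALUE → return 46.

46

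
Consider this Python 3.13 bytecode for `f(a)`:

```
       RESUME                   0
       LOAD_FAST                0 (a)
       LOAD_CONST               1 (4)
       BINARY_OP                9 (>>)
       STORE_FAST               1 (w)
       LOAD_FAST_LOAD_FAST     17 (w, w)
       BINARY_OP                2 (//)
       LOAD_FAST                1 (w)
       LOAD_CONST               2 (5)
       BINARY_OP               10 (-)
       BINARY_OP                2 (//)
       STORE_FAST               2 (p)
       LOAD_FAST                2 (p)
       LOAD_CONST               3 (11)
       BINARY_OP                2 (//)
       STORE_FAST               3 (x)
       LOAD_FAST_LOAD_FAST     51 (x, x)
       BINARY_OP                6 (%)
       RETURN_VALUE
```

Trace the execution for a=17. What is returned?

LOAD_FAST a → push 17. Stack: [17]
LOAD_CONST → push 4. Stack: [17, 4]
BINARY_OP >> → 17 >> 4 = 1. Stack: [1]
STORE_FAST w → w=1. Stack: []
LOAD_FAST_LOAD_FAST w,w → push 1,1. Stack: [1, 1]
BINARY_OP // → 1 // 1 = 1. Stack: [1]
LOAD_FAST w → push 1. Stack: [1, 1]
LOAD_CONST → push 5. Stack: [1, 1, 5]
BINARY_OP - → 1 - 5 = -4. Stack: [1, -4]
BINARY_OP // → 1 // -4 = -1. Stack: [-1]
STORE_FAST p → p=-1. Stack: []
LOAD_FAST p → push -1. Stack: [-1]
LOAD_CONST → push 11. Stack: [-1, 11]
BINARY_OP // → -1 // 11 = -1. Stack: [-1]
STORE_FAST x → x=-1. Stack: []
LOAD_FAST_LOAD_FAST x,x → push -1,-1. Stack: [-1, -1]
BINARY_OP % → -1 % -1 = 0. Stack: [0]
RETURN_VALUE → return 0.

0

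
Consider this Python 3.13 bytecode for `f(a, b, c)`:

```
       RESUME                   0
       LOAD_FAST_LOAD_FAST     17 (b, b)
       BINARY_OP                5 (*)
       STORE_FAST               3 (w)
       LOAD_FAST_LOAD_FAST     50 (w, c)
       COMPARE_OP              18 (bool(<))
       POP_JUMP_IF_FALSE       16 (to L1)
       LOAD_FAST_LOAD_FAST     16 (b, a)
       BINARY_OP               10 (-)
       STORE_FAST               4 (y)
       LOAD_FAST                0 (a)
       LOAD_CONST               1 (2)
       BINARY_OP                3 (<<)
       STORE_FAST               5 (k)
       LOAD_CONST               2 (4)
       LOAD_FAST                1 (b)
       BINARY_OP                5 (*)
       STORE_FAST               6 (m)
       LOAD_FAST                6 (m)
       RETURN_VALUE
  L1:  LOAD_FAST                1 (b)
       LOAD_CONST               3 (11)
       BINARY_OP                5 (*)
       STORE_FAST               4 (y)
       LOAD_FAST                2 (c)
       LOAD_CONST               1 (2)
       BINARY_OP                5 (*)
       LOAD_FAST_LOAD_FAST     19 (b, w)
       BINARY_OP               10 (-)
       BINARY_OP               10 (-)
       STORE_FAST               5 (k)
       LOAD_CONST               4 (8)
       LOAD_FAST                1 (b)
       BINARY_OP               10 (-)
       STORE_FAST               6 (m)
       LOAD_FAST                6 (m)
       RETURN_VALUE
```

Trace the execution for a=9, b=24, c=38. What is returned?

-16

LOAD_FAST_LOAD_FAST b,b → push 24,24. Stack: [24, 24]
BINARY_OP * → 24 * 24 = 576. Stack: [576]
STORE_FAST w → w=576. Stack: []
LOAD_FAST_LOAD_FAST w,c → push 576,38. Stack: [576, 38]
COMPARE_OP bool(<) → 576 vs 38 = False. Stack: [False]
POP_JUMP_IF_FALSE → pop False; jump. Stack: []
LOAD_FAST b → push 24. Stack: [24]
LOAD_CONST → push 11. Stack: [24, 11]
BINARY_OP * → 24 * 11 = 264. Stack: [264]
STORE_FAST y → y=264. Stack: []
LOAD_FAST c → push 38. Stack: [38]
LOAD_CONST → push 2. Stack: [38, 2]
BINARY_OP * → 38 * 2 = 76. Stack: [76]
LOAD_FAST_LOAD_FAST b,w → push 24,576. Stack: [76, 24, 576]
BINARY_OP - → 24 - 576 = -552. Stack: [76, -552]
BINARY_OP - → 76 - -552 = 628. Stack: [628]
STORE_FAST k → k=628. Stack: []
LOAD_CONST → push 8. Stack: [8]
LOAD_FAST b → push 24. Stack: [8, 24]
BINARY_OP - → 8 - 24 = -16. Stack: [-16]
STORE_FAST m → m=-16. Stack: []
LOAD_FAST m → push -16. Stack: [-16]
RETURN_VALUE → return -16.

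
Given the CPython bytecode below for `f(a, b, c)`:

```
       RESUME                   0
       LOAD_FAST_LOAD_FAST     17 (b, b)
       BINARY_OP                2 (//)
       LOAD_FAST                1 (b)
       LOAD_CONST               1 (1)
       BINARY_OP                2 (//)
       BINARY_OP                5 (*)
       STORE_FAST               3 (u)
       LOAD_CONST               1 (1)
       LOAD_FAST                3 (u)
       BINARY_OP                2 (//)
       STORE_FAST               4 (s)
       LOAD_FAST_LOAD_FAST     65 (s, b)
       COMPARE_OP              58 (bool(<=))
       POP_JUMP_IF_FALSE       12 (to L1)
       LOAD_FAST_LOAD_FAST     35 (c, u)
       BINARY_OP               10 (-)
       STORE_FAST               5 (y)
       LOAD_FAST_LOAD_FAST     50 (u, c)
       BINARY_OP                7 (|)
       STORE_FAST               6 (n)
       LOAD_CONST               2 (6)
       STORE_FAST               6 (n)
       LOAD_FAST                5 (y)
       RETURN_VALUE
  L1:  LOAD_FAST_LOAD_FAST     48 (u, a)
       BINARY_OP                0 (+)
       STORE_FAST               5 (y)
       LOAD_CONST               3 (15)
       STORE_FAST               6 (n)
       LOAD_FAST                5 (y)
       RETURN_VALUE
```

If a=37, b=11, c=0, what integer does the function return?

LOAD_FAST_LOAD_FAST b,b → push 11,11. Stack: [11, 11]
BINARY_OP // → 11 // 11 = 1. Stack: [1]
LOAD_FAST b → push 11. Stack: [1, 11]
LOAD_CONST → push 1. Stack: [1, 11, 1]
BINARY_OP // → 11 // 1 = 11. Stack: [1, 11]
BINARY_OP * → 1 * 11 = 11. Stack: [11]
STORE_FAST u → u=11. Stack: []
LOAD_CONST → push 1. Stack: [1]
LOAD_FAST u → push 11. Stack: [1, 11]
BINARY_OP // → 1 // 11 = 0. Stack: [0]
STORE_FAST s → s=0. Stack: []
LOAD_FAST_LOAD_FAST s,b → push 0,11. Stack: [0, 11]
COMPARE_OP bool(<=) → 0 vs 11 = True. Stack: [True]
POP_JUMP_IF_FALSE → pop True; no jump. Stack: []
LOAD_FAST_LOAD_FAST c,u → push 0,11. Stack: [0, 11]
BINARY_OP - → 0 - 11 = -11. Stack: [-11]
STORE_FAST y → y=-11. Stack: []
LOAD_FAST_LOAD_FAST u,c → push 11,0. Stack: [11, 0]
BINARY_OP | → 11 | 0 = 11. Stack: [11]
STORE_FAST n → n=11. Stack: []
LOAD_CONST → push 6. Stack: [6]
STORE_FAST n → n=6. Stack: []
LOAD_FAST y → push -11. Stack: [-11]
RETURN_VALUE → return -11.

-11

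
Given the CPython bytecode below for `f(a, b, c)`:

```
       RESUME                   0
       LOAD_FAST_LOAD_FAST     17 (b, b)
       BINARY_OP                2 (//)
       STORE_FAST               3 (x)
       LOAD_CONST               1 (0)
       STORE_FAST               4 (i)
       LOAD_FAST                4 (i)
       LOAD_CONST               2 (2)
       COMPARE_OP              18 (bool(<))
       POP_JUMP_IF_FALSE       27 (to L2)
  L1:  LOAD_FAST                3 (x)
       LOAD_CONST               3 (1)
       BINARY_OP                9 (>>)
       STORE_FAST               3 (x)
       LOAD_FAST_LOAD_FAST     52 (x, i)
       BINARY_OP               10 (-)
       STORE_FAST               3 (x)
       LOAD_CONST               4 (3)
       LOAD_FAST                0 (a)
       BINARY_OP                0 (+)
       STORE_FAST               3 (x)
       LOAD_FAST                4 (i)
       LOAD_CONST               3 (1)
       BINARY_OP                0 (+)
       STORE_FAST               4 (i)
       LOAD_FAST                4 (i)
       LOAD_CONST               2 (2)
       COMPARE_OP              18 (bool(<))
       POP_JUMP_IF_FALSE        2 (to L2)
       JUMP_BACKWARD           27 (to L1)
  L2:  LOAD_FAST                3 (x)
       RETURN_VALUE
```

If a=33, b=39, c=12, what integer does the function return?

36

LOAD_FAST_LOAD_FAST b,b → push 39,39. Stack: [39, 39]
BINARY_OP // → 39 // 39 = 1. Stack: [1]
STORE_FAST x → x=1. Stack: []
LOAD_CONST → push 0. Stack: [0]
STORE_FAST i → i=0. Stack: []
LOAD_FAST i → push 0. Stack: [0]
LOAD_CONST → push 2. Stack: [0, 2]
COMPARE_OP bool(<) → 0 vs 2 = True. Stack: [True]
POP_JUMP_IF_FALSE → pop True; no jump. Stack: []
LOAD_FAST x → push 1. Stack: [1]
LOAD_CONST → push 1. Stack: [1, 1]
BINARY_OP >> → 1 >> 1 = 0. Stack: [0]
STORE_FAST x → x=0. Stack: []
LOAD_FAST_LOAD_FAST x,i → push 0,0. Stack: [0, 0]
BINARY_OP - → 0 - 0 = 0. Stack: [0]
STORE_FAST x → x=0. Stack: []
LOAD_CONST → push 3. Stack: [3]
LOAD_FAST a → push 33. Stack: [3, 33]
BINARY_OP + → 3 + 33 = 36. Stack: [36]
STORE_FAST x → x=36. Stack: []
LOAD_FAST i → push 0. Stack: [0]
LOAD_CONST → push 1. Stack: [0, 1]
BINARY_OP + → 0 + 1 = 1. Stack: [1]
STORE_FAST i → i=1. Stack: []
LOAD_FAST i → push 1. Stack: [1]
LOAD_CONST → push 2. Stack: [1, 2]
COMPARE_OP bool(<) → 1 vs 2 = True. Stack: [True]
POP_JUMP_IF_FALSE → pop True; no jump. Stack: []
LOAD_FAST x → push 36. Stack: [36]
LOAD_CONST → push 1. Stack: [36, 1]
BINARY_OP >> → 36 >> 1 = 18. Stack: [18]
STORE_FAST x → x=18. Stack: []
LOAD_FAST_LOAD_FAST x,i → push 18,1. Stack: [18, 1]
BINARY_OP - → 18 - 1 = 17. Stack: [17]
STORE_FAST x → x=17. Stack: []
LOAD_CONST → push 3. Stack: [3]
LOAD_FAST a → push 33. Stack: [3, 33]
BINARY_OP + → 3 + 33 = 36. Stack: [36]
STORE_FAST x → x=36. Stack: []
LOAD_FAST i → push 1. Stack: [1]
LOAD_CONST → push 1. Stack: [1, 1]
BINARY_OP + → 1 + 1 = 2. Stack: [2]
STORE_FAST i → i=2. Stack: []
LOAD_FAST i → push 2. Stack: [2]
LOAD_CONST → push 2. Stack: [2, 2]
COMPARE_OP bool(<) → 2 vs 2 = False. Stack: [False]
POP_JUMP_IF_FALSE → pop False; jump. Stack: []
LOAD_FAST x → push 36. Stack: [36]
RETURN_VALUE → return 36.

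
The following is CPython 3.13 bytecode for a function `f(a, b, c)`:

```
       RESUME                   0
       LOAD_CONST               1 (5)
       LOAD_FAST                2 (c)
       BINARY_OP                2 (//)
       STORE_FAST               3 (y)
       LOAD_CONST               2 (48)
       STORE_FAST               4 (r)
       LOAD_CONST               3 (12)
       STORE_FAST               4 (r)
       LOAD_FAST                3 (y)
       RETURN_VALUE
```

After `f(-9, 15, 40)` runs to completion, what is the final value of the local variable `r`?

12

LOAD_CONST → push 5. Stack: [5]
LOAD_FAST c → push 40. Stack: [5, 40]
BINARY_OP // → 5 // 40 = 0. Stack: [0]
STORE_FAST y → y=0. Stack: []
LOAD_CONST → push 48. Stack: [48]
STORE_FAST r → r=48. Stack: []
LOAD_CONST → push 12. Stack: [12]
STORE_FAST r → r=12. Stack: []
LOAD_FAST y → push 0. Stack: [0]
RETURN_VALUE → return 0.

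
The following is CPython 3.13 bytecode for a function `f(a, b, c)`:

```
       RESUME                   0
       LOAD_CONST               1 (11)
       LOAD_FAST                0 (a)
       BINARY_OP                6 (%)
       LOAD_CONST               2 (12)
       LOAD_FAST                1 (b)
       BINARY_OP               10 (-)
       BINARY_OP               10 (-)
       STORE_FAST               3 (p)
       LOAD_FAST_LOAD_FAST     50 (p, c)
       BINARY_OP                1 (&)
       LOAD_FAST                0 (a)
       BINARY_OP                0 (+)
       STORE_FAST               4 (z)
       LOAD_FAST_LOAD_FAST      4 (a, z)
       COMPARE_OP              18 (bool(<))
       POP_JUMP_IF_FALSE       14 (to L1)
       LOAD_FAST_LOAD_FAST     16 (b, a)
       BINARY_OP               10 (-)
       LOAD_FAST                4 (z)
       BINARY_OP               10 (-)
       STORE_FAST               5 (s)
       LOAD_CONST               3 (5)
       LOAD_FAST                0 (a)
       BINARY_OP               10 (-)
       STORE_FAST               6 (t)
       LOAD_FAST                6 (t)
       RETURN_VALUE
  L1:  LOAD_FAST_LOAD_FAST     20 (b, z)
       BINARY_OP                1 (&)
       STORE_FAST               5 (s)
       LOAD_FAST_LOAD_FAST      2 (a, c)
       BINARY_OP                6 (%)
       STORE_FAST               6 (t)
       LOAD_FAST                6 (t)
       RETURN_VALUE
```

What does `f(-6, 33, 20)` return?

11

LOAD_CONST → push 11. Stack: [11]
LOAD_FAST a → push -6. Stack: [11, -6]
BINARY_OP % → 11 % -6 = -1. Stack: [-1]
LOAD_CONST → push 12. Stack: [-1, 12]
LOAD_FAST b → push 33. Stack: [-1, 12, 33]
BINARY_OP - → 12 - 33 = -21. Stack: [-1, -21]
BINARY_OP - → -1 - -21 = 20. Stack: [20]
STORE_FAST p → p=20. Stack: []
LOAD_FAST_LOAD_FAST p,c → push 20,20. Stack: [20, 20]
BINARY_OP & → 20 & 20 = 20. Stack: [20]
LOAD_FAST a → push -6. Stack: [20, -6]
BINARY_OP + → 20 + -6 = 14. Stack: [14]
STORE_FAST z → z=14. Stack: []
LOAD_FAST_LOAD_FAST a,z → push -6,14. Stack: [-6, 14]
COMPARE_OP bool(<) → -6 vs 14 = True. Stack: [True]
POP_JUMP_IF_FALSE → pop True; no jump. Stack: []
LOAD_FAST_LOAD_FAST b,a → push 33,-6. Stack: [33, -6]
BINARY_OP - → 33 - -6 = 39. Stack: [39]
LOAD_FAST z → push 14. Stack: [39, 14]
BINARY_OP - → 39 - 14 = 25. Stack: [25]
STORE_FAST s → s=25. Stack: []
LOAD_CONST → push 5. Stack: [5]
LOAD_FAST a → push -6. Stack: [5, -6]
BINARY_OP - → 5 - -6 = 11. Stack: [11]
STORE_FAST t → t=11. Stack: []
LOAD_FAST t → push 11. Stack: [11]
RETURN_VALUE → return 11.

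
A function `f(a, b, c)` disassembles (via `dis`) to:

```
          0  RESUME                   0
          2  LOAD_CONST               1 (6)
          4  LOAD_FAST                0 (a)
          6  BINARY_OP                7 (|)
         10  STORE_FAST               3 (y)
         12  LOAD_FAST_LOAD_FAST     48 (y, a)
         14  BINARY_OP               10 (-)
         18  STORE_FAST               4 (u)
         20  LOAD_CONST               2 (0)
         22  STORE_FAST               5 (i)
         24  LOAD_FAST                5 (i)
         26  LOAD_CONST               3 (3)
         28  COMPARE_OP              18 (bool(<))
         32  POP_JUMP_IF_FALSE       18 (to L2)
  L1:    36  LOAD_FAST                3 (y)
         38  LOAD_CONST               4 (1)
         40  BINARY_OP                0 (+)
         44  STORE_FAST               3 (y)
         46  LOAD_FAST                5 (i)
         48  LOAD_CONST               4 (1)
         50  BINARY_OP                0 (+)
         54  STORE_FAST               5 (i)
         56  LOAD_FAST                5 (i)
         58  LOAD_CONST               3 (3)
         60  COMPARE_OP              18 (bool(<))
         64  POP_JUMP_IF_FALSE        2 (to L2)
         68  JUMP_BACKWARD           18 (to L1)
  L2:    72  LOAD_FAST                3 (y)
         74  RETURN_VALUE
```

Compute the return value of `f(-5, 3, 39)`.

LOAD_CONST → push 6. Stack: [6]
LOAD_FAST a → push -5. Stack: [6, -5]
BINARY_OP | → 6 | -5 = -1. Stack: [-1]
STORE_FAST y → y=-1. Stack: []
LOAD_FAST_LOAD_FAST y,a → push -1,-5. Stack: [-1, -5]
BINARY_OP - → -1 - -5 = 4. Stack: [4]
STORE_FAST u → u=4. Stack: []
LOAD_CONST → push 0. Stack: [0]
STORE_FAST i → i=0. Stack: []
LOAD_FAST i → push 0. Stack: [0]
LOAD_CONST → push 3. Stack: [0, 3]
COMPARE_OP bool(<) → 0 vs 3 = True. Stack: [True]
POP_JUMP_IF_FALSE → pop True; no jump. Stack: []
LOAD_FAST y → push -1. Stack: [-1]
LOAD_CONST → push 1. Stack: [-1, 1]
BINARY_OP + → -1 + 1 = 0. Stack: [0]
STORE_FAST y → y=0. Stack: []
LOAD_FAST i → push 0. Stack: [0]
LOAD_CONST → push 1. Stack: [0, 1]
BINARY_OP + → 0 + 1 = 1. Stack: [1]
STORE_FAST i → i=1. Stack: []
LOAD_FAST i → push 1. Stack: [1]
LOAD_CONST → push 3. Stack: [1, 3]
COMPARE_OP bool(<) → 1 vs 3 = True. Stack: [True]
POP_JUMP_IF_FALSE → pop True; no jump. Stack: []
LOAD_FAST y → push 0. Stack: [0]
LOAD_CONST → push 1. Stack: [0, 1]
BINARY_OP + → 0 + 1 = 1. Stack: [1]
STORE_FAST y → y=1. Stack: []
LOAD_FAST i → push 1. Stack: [1]
LOAD_CONST → push 1. Stack: [1, 1]
BINARY_OP + → 1 + 1 = 2. Stack: [2]
STORE_FAST i → i=2. Stack: []
LOAD_FAST i → push 2. Stack: [2]
LOAD_CONST → push 3. Stack: [2, 3]
COMPARE_OP bool(<) → 2 vs 3 = True. Stack: [True]
POP_JUMP_IF_FALSE → pop True; no jump. Stack: []
LOAD_FAST y → push 1. Stack: [1]
LOAD_CONST → push 1. Stack: [1, 1]
BINARY_OP + → 1 + 1 = 2. Stack: [2]
STORE_FAST y → y=2. Stack: []
LOAD_FAST i → push 2. Stack: [2]
LOAD_CONST → push 1. Stack: [2, 1]
BINARY_OP + → 2 + 1 = 3. Stack: [3]
STORE_FAST i → i=3. Stack: []
LOAD_FAST i → push 3. Stack: [3]
LOAD_CONST → push 3. Stack: [3, 3]
COMPARE_OP bool(<) → 3 vs 3 = False. Stack: [False]
POP_JUMP_IF_FALSE → pop False; jump. Stack: []
LOAD_FAST y → push 2. Stack: [2]
RETURN_VALUE → return 2.

2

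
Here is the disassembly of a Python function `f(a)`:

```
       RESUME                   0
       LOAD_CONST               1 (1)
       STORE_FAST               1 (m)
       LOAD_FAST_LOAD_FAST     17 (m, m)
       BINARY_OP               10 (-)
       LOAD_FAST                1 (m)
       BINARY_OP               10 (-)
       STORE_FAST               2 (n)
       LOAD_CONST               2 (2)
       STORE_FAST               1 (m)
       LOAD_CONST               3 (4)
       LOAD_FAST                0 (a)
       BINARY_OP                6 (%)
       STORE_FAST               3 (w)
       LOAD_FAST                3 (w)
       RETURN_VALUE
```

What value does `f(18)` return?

4

LOAD_CONST → push 1. Stack: [1]
STORE_FAST m → m=1. Stack: []
LOAD_FAST_LOAD_FAST m,m → push 1,1. Stack: [1, 1]
BINARY_OP - → 1 - 1 = 0. Stack: [0]
LOAD_FAST m → push 1. Stack: [0, 1]
BINARY_OP - → 0 - 1 = -1. Stack: [-1]
STORE_FAST n → n=-1. Stack: []
LOAD_CONST → push 2. Stack: [2]
STORE_FAST m → m=2. Stack: []
LOAD_CONST → push 4. Stack: [4]
LOAD_FAST a → push 18. Stack: [4, 18]
BINARY_OP % → 4 % 18 = 4. Stack: [4]
STORE_FAST w → w=4. Stack: []
LOAD_FAST w → push 4. Stack: [4]
RETURN_VALUE → return 4.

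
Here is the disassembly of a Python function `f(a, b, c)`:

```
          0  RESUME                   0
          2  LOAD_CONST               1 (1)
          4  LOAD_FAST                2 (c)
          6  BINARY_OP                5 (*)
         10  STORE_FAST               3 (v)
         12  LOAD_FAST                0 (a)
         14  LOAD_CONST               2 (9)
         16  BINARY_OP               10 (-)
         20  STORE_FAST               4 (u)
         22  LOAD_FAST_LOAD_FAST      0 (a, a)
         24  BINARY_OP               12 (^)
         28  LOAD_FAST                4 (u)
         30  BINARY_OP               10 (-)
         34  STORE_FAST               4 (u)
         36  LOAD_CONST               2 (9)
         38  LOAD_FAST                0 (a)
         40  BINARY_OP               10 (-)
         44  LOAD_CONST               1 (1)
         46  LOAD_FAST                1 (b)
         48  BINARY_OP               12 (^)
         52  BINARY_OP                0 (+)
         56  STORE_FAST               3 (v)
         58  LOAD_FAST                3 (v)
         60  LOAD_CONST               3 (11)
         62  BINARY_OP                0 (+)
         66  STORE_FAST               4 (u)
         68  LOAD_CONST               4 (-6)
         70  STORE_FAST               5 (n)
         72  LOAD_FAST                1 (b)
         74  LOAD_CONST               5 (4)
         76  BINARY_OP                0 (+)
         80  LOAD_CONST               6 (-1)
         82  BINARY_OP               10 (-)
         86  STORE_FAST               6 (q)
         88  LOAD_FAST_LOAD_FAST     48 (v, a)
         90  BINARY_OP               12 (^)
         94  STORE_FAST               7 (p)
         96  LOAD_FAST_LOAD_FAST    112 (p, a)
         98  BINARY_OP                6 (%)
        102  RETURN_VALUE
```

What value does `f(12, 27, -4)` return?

3

LOAD_CONST → push 1. Stack: [1]
LOAD_FAST c → push -4. Stack: [1, -4]
BINARY_OP * → 1 * -4 = -4. Stack: [-4]
STORE_FAST v → v=-4. Stack: []
LOAD_FAST a → push 12. Stack: [12]
LOAD_CONST → push 9. Stack: [12, 9]
BINARY_OP - → 12 - 9 = 3. Stack: [3]
STORE_FAST u → u=3. Stack: []
LOAD_FAST_LOAD_FAST a,a → push 12,12. Stack: [12, 12]
BINARY_OP ^ → 12 ^ 12 = 0. Stack: [0]
LOAD_FAST u → push 3. Stack: [0, 3]
BINARY_OP - → 0 - 3 = -3. Stack: [-3]
STORE_FAST u → u=-3. Stack: []
LOAD_CONST → push 9. Stack: [9]
LOAD_FAST a → push 12. Stack: [9, 12]
BINARY_OP - → 9 - 12 = -3. Stack: [-3]
LOAD_CONST → push 1. Stack: [-3, 1]
LOAD_FAST b → push 27. Stack: [-3, 1, 27]
BINARY_OP ^ → 1 ^ 27 = 26. Stack: [-3, 26]
BINARY_OP + → -3 + 26 = 23. Stack: [23]
STORE_FAST v → v=23. Stack: []
LOAD_FAST v → push 23. Stack: [23]
LOAD_CONST → push 11. Stack: [23, 11]
BINARY_OP + → 23 + 11 = 34. Stack: [34]
STORE_FAST u → u=34. Stack: []
LOAD_CONST → push -6. Stack: [-6]
STORE_FAST n → n=-6. Stack: []
LOAD_FAST b → push 27. Stack: [27]
LOAD_CONST → push 4. Stack: [27, 4]
BINARY_OP + → 27 + 4 = 31. Stack: [31]
LOAD_CONST → push -1. Stack: [31, -1]
BINARY_OP - → 31 - -1 = 32. Stack: [32]
STORE_FAST q → q=32. Stack: []
LOAD_FAST_LOAD_FAST v,a → push 23,12. Stack: [23, 12]
BINARY_OP ^ → 23 ^ 12 = 27. Stack: [27]
STORE_FAST p → p=27. Stack: []
LOAD_FAST_LOAD_FAST p,a → push 27,12. Stack: [27, 12]
BINARY_OP % → 27 % 12 = 3. Stack: [3]
RETURN_VALUE → return 3.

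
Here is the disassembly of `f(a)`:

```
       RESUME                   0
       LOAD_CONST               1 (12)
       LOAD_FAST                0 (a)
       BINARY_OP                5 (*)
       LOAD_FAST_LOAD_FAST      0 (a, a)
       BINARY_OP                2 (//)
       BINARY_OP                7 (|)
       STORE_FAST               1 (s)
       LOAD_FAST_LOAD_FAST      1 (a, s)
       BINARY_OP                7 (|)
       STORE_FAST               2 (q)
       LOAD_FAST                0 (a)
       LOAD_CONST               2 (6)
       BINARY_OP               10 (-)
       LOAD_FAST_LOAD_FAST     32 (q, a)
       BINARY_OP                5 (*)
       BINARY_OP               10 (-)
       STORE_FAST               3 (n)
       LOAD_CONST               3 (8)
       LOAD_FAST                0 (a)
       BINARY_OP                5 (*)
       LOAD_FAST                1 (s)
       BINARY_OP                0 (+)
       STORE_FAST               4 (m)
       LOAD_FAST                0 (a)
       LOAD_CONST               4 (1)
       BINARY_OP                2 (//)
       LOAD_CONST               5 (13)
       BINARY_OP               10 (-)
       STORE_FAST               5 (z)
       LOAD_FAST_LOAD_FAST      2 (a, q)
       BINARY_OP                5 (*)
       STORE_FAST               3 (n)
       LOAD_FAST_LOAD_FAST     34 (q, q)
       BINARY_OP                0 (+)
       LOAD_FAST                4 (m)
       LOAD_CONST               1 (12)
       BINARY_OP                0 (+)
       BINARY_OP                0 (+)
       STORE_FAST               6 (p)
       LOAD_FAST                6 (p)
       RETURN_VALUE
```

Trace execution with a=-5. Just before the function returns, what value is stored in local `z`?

-18

LOAD_CONST → push 12. Stack: [12]
LOAD_FAST a → push -5. Stack: [12, -5]
BINARY_OP * → 12 * -5 = -60. Stack: [-60]
LOAD_FAST_LOAD_FAST a,a → push -5,-5. Stack: [-60, -5, -5]
BINARY_OP // → -5 // -5 = 1. Stack: [-60, 1]
BINARY_OP | → -60 | 1 = -59. Stack: [-59]
STORE_FAST s → s=-59. Stack: []
LOAD_FAST_LOAD_FAST a,s → push -5,-59. Stack: [-5, -59]
BINARY_OP | → -5 | -59 = -1. Stack: [-1]
STORE_FAST q → q=-1. Stack: []
LOAD_FAST a → push -5. Stack: [-5]
LOAD_CONST → push 6. Stack: [-5, 6]
BINARY_OP - → -5 - 6 = -11. Stack: [-11]
LOAD_FAST_LOAD_FAST q,a → push -1,-5. Stack: [-11, -1, -5]
BINARY_OP * → -1 * -5 = 5. Stack: [-11, 5]
BINARY_OP - → -11 - 5 = -16. Stack: [-16]
STORE_FAST n → n=-16. Stack: []
LOAD_CONST → push 8. Stack: [8]
LOAD_FAST a → push -5. Stack: [8, -5]
BINARY_OP * → 8 * -5 = -40. Stack: [-40]
LOAD_FAST s → push -59. Stack: [-40, -59]
BINARY_OP + → -40 + -59 = -99. Stack: [-99]
STORE_FAST m → m=-99. Stack: []
LOAD_FAST a → push -5. Stack: [-5]
LOAD_CONST → push 1. Stack: [-5, 1]
BINARY_OP // → -5 // 1 = -5. Stack: [-5]
LOAD_CONST → push 13. Stack: [-5, 13]
BINARY_OP - → -5 - 13 = -18. Stack: [-18]
STORE_FAST z → z=-18. Stack: []
LOAD_FAST_LOAD_FAST a,q → push -5,-1. Stack: [-5, -1]
BINARY_OP * → -5 * -1 = 5. Stack: [5]
STORE_FAST n → n=5. Stack: []
LOAD_FAST_LOAD_FAST q,q → push -1,-1. Stack: [-1, -1]
BINARY_OP + → -1 + -1 = -2. Stack: [-2]
LOAD_FAST m → push -99. Stack: [-2, -99]
LOAD_CONST → push 12. Stack: [-2, -99, 12]
BINARY_OP + → -99 + 12 = -87. Stack: [-2, -87]
BINARY_OP + → -2 + -87 = -89. Stack: [-89]
STORE_FAST p → p=-89. Stack: []
LOAD_FAST p → push -89. Stack: [-89]
RETURN_VALUE → return -89.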